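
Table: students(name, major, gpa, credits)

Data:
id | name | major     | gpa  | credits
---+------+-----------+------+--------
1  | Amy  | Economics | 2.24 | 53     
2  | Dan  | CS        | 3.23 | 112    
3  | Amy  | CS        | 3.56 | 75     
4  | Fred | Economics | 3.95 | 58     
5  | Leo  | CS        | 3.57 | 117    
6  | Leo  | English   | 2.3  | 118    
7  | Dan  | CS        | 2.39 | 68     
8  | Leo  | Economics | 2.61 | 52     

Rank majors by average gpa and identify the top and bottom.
SELECT major, AVG(gpa)
FROM students
GROUP BY major
ORDER BY AVG(gpa)

All groups:
  English: 2.30
  Economics: 2.93
  CS: 3.19

Highest: CS (3.19)
Lowest: English (2.30)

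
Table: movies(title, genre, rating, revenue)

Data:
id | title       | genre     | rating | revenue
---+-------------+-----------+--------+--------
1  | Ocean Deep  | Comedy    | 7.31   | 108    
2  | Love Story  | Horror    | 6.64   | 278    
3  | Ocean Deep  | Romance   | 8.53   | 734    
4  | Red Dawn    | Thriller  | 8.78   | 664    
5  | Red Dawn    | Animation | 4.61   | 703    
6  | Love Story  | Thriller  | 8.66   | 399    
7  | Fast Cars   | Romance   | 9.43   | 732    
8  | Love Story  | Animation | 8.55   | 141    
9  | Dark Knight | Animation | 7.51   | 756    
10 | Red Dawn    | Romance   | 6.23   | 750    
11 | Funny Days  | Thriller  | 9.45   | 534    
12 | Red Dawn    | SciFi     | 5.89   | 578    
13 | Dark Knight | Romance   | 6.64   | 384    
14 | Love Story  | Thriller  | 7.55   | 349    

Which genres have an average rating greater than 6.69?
SELECT genre, AVG(rating)
FROM movies
GROUP BY genre
HAVING AVG(rating) > 6.69

Result:
  Animation: avg=6.89
  Comedy: avg=7.31
  Romance: avg=7.71
  Thriller: avg=8.61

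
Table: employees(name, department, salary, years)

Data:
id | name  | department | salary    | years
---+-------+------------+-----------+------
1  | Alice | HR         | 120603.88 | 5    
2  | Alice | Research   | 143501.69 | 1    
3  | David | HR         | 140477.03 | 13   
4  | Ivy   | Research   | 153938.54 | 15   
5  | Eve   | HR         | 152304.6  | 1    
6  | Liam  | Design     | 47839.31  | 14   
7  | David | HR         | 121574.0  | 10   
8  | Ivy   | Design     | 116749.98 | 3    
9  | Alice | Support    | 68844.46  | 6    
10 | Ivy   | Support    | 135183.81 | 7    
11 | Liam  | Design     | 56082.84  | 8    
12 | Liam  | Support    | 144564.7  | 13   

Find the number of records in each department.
SELECT department, COUNT(*) as count
FROM employees
GROUP BY department

Result:
  Design: 3
  HR: 4
  Research: 2
  Support: 3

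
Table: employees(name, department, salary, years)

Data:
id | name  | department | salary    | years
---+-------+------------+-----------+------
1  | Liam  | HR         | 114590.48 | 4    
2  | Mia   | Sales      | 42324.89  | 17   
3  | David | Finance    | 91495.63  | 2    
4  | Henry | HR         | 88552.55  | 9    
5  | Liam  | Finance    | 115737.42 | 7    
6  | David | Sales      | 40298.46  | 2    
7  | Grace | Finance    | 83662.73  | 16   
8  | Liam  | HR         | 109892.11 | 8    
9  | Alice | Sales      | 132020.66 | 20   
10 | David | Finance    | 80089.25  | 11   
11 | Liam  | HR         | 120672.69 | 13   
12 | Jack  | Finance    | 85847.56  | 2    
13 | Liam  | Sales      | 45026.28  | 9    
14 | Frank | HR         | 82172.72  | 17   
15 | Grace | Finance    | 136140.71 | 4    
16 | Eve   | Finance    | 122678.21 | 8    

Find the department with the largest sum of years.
SELECT department, SUM(years) as val
FROM employees
GROUP BY department
ORDER BY val DESC
LIMIT 1

Result: HR with sum(years) = 51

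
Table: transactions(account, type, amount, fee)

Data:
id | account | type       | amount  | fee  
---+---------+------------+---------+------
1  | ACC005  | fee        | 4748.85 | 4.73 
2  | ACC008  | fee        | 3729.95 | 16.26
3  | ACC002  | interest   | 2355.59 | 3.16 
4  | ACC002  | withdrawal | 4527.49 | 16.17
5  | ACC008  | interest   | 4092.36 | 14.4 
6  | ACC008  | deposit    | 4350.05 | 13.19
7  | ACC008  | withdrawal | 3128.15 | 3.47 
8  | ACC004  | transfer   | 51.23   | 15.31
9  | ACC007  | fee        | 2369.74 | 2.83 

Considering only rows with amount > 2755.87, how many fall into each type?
SELECT type, COUNT(*)
FROM transactions
WHERE amount > 2755.87
GROUP BY type

Note: WHERE filters rows before grouping.

Result:
  deposit: 1
  fee: 2
  interest: 1
  withdrawal: 2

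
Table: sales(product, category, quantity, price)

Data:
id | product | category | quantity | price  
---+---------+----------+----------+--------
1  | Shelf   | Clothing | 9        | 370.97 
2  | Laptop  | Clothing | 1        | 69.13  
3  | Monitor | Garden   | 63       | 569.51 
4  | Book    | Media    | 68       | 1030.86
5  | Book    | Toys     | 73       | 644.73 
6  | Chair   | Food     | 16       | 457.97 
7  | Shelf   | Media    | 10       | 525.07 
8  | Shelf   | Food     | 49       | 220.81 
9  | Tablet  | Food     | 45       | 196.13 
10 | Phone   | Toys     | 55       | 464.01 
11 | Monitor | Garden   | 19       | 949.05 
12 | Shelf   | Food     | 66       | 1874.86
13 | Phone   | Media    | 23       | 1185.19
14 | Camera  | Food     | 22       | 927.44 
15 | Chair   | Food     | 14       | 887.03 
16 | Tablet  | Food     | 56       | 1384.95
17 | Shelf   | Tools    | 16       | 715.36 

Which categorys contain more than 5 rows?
SELECT category, COUNT(*) as cnt
FROM sales
GROUP BY category
HAVING COUNT(*) > 5

Result:
  Food: 7

Note: HAVING filters groups after aggregation, WHERE filters rows before.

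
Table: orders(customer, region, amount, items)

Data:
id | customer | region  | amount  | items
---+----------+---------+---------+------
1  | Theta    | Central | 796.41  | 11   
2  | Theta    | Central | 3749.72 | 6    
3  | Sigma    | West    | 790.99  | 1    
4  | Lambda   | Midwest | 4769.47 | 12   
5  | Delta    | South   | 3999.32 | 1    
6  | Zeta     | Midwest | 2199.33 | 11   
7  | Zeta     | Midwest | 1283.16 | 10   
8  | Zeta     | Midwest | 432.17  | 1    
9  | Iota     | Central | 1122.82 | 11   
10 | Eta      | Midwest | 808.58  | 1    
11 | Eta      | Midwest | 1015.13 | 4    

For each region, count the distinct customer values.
SELECT region, COUNT(DISTINCT customer)
FROM orders
GROUP BY region

Result:
  Central: 2 distinct
  Midwest: 3 distinct
  South: 1 distinct
  West: 1 distinct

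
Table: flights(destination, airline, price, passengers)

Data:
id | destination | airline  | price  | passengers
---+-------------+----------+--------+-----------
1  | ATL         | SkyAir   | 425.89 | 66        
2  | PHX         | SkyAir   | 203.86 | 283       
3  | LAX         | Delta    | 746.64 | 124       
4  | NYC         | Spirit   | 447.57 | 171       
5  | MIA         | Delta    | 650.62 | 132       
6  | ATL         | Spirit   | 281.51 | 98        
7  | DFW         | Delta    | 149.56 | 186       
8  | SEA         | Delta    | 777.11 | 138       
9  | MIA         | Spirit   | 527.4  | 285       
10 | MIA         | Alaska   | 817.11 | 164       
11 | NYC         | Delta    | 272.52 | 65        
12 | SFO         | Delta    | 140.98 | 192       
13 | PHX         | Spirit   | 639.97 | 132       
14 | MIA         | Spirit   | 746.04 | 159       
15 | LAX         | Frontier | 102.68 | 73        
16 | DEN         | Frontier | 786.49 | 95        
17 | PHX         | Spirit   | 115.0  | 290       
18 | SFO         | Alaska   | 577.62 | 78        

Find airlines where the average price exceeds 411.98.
SELECT airline, AVG(price)
FROM flights
GROUP BY airline
HAVING AVG(price) > 411.98

Result:
  Alaska: avg=697.37
  Delta: avg=456.24
  Frontier: avg=444.59
  Spirit: avg=459.58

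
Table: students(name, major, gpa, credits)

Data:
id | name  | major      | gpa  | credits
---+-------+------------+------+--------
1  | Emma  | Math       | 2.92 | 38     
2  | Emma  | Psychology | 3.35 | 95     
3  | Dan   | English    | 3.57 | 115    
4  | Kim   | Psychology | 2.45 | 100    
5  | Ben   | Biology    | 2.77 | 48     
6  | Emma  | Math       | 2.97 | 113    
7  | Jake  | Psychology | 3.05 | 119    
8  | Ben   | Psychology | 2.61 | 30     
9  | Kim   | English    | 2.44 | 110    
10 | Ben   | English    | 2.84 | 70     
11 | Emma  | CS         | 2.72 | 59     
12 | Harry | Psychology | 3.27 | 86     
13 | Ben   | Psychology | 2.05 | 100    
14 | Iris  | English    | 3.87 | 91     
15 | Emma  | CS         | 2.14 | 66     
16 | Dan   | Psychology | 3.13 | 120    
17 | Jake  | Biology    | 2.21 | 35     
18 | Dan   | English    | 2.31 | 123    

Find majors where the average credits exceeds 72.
SELECT major, AVG(credits)
FROM students
GROUP BY major
HAVING AVG(credits) > 72

Result:
  English: avg=101.80
  Math: avg=75.50
  Psychology: avg=92.86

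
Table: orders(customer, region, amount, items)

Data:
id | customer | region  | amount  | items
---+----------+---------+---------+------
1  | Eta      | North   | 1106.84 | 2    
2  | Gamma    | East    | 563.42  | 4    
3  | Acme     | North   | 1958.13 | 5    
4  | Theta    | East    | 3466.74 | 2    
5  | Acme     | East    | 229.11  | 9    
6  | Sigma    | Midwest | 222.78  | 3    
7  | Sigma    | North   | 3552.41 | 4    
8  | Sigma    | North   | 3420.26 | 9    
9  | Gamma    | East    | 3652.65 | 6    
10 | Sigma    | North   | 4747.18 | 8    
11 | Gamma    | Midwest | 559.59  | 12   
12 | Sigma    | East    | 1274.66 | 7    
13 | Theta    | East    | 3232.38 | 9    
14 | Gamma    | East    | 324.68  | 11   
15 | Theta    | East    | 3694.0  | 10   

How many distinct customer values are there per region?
SELECT region, COUNT(DISTINCT customer)
FROM orders
GROUP BY region

Result:
  East: 4 distinct
  Midwest: 2 distinct
  North: 3 distinct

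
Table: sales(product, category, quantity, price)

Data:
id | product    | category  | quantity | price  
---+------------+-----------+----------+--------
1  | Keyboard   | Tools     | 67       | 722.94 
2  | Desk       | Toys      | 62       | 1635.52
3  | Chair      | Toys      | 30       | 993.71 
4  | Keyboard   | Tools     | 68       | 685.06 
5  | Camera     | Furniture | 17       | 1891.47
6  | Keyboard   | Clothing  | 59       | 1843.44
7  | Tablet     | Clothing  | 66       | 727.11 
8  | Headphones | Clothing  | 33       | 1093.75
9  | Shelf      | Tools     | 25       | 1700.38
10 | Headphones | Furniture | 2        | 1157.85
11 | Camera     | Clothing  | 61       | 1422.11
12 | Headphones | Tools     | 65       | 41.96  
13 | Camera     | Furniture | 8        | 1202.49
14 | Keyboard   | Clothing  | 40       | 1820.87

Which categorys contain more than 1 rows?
SELECT category, COUNT(*) as cnt
FROM sales
GROUP BY category
HAVING COUNT(*) > 1

Result:
  Clothing: 5
  Furniture: 3
  Tools: 4
  Toys: 2

Note: HAVING filters groups after aggregation, WHERE filters rows before.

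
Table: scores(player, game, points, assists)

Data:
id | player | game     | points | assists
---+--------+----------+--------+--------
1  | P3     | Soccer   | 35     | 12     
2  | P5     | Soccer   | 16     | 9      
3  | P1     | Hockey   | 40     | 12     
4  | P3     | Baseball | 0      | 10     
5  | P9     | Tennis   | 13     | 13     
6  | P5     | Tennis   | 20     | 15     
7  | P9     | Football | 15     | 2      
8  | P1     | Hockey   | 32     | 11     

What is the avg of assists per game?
SELECT game, AVG(assists) as result
FROM scores
GROUP BY game

Result:
  Baseball: 10.00
  Football: 2.00
  Hockey: 11.50
  Soccer: 10.50
  Tennis: 14.00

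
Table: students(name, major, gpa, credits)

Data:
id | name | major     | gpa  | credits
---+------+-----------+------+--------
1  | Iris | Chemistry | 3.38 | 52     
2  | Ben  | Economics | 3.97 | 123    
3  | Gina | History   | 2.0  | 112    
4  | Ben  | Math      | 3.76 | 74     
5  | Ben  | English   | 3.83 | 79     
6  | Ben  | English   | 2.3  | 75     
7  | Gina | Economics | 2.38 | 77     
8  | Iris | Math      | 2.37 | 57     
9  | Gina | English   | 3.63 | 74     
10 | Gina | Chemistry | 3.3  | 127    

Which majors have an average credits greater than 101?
SELECT major, AVG(credits)
FROM students
GROUP BY major
HAVING AVG(credits) > 101

Result:
  History: avg=112.00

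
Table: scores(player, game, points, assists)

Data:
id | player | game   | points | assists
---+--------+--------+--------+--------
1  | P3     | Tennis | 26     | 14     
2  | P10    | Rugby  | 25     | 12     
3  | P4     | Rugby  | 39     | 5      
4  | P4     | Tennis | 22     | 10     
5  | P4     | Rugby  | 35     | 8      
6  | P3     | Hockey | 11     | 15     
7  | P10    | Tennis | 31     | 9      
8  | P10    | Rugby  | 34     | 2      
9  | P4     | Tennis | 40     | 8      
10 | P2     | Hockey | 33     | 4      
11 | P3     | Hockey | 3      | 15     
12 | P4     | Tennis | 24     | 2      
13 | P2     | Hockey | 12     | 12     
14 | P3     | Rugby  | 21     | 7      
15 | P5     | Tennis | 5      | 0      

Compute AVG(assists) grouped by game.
SELECT game, AVG(assists) as result
FROM scores
GROUP BY game

Result:
  Hockey: 11.50
  Rugby: 6.80
  Tennis: 7.17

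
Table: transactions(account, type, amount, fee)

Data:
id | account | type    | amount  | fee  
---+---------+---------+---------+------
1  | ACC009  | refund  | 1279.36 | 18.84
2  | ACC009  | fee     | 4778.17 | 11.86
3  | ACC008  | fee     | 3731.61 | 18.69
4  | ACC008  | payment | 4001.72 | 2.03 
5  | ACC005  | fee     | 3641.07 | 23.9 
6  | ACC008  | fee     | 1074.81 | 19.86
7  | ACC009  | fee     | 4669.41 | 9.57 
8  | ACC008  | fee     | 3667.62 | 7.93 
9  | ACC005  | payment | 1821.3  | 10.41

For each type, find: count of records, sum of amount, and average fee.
SELECT type,
       COUNT(*) as cnt,
       SUM(amount) as total_amount,
       AVG(fee) as avg_fee
FROM transactions
GROUP BY type

Result:
  fee: 6 records, 21562.69 total amount, 15.30 avg fee
  payment: 2 records, 5823.02 total amount, 6.22 avg fee
  refund: 1 records, 1279.36 total amount, 18.84 avg fee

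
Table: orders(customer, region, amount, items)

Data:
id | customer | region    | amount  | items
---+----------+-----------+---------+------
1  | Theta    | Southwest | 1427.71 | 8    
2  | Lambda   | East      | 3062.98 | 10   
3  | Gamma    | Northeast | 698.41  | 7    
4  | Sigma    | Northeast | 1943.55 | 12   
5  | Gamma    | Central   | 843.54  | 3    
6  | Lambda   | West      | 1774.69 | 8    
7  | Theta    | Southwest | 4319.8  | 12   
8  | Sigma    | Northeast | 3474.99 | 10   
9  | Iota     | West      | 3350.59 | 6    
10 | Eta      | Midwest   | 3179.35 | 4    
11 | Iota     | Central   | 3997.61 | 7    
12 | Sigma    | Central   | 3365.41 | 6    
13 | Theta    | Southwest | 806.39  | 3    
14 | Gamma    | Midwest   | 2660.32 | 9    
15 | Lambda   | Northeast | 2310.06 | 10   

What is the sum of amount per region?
SELECT region, SUM(amount) as result
FROM orders
GROUP BY region

Result:
  Central: 8206.56
  East: 3062.98
  Midwest: 5839.67
  Northeast: 8427.01
  Southwest: 6553.90
  West: 5125.28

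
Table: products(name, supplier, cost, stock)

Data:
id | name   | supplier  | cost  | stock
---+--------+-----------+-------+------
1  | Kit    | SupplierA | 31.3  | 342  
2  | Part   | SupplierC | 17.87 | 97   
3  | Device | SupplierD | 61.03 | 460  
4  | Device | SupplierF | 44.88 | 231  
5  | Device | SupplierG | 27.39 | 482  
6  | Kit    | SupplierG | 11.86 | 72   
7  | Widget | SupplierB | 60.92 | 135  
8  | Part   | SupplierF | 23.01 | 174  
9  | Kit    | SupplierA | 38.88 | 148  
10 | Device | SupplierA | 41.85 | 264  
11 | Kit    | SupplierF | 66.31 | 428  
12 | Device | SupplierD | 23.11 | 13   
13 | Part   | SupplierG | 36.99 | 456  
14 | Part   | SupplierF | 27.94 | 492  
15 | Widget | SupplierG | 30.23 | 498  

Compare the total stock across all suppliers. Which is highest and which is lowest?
SELECT supplier, SUM(stock)
FROM products
GROUP BY supplier
ORDER BY SUM(stock)

All groups:
  SupplierC: 97
  SupplierB: 135
  SupplierD: 473
  SupplierA: 754
  SupplierF: 1325
  SupplierG: 1508

Highest: SupplierG (1508)
Lowest: SupplierC (97)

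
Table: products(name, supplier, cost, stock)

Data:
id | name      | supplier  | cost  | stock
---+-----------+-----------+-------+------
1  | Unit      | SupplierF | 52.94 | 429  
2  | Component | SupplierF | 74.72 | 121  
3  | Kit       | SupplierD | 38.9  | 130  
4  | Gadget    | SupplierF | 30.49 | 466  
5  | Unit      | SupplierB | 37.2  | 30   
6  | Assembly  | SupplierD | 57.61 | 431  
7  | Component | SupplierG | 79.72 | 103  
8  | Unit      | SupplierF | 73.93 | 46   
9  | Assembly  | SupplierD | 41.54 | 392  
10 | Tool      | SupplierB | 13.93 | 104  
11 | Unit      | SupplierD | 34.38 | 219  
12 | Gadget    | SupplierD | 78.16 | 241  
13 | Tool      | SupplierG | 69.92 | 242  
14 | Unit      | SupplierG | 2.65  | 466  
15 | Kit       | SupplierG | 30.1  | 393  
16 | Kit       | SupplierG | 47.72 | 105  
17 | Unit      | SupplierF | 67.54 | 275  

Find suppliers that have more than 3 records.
SELECT supplier, COUNT(*) as cnt
FROM products
GROUP BY supplier
HAVING COUNT(*) > 3

Result:
  SupplierD: 5
  SupplierF: 5
  SupplierG: 5

Note: HAVING filters groups after aggregation, WHERE filters rows before.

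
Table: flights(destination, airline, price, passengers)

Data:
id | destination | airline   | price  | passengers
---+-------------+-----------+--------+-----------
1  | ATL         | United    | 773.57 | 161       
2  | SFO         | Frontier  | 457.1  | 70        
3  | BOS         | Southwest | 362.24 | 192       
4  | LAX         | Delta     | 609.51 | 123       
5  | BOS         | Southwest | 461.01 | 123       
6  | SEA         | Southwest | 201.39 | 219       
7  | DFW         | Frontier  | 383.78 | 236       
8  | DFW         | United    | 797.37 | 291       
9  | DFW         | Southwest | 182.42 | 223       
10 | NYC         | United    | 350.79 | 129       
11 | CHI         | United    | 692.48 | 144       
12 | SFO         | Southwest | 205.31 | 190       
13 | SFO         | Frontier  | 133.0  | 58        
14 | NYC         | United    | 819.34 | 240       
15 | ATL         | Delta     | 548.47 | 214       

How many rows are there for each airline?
SELECT airline, COUNT(*) as count
FROM flights
GROUP BY airline

Result:
  Delta: 2
  Frontier: 3
  Southwest: 5
  United: 5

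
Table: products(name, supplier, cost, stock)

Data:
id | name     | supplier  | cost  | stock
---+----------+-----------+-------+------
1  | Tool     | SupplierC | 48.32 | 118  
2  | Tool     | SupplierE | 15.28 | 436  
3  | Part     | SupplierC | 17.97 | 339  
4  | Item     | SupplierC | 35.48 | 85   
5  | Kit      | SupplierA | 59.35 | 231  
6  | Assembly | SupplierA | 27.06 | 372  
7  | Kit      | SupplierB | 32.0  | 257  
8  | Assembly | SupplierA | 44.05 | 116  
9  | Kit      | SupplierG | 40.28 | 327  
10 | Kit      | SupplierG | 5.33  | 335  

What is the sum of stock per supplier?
SELECT supplier, SUM(stock) as result
FROM products
GROUP BY supplier

Result:
  SupplierA: 719
  SupplierB: 257
  SupplierC: 542
  SupplierE: 436
  SupplierG: 662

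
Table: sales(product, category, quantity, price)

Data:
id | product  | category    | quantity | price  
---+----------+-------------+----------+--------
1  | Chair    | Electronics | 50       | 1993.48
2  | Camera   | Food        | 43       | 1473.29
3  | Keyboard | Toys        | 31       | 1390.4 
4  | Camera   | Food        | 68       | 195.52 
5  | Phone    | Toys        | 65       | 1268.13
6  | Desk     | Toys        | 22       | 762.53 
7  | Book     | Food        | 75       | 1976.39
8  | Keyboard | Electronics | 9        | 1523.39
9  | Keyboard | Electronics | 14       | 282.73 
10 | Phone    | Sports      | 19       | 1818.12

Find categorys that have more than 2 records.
SELECT category, COUNT(*) as cnt
FROM sales
GROUP BY category
HAVING COUNT(*) > 2

Result:
  Electronics: 3
  Food: 3
  Toys: 3

Note: HAVING filters groups after aggregation, WHERE filters rows before.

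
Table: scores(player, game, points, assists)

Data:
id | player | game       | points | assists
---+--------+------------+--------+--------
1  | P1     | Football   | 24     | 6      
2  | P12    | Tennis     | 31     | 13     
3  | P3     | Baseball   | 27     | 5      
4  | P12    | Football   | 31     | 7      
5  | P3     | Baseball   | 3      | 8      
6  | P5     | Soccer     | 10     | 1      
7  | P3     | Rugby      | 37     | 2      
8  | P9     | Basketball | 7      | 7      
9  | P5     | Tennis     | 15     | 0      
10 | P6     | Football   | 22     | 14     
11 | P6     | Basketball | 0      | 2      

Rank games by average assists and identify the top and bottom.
SELECT game, AVG(assists)
FROM scores
GROUP BY game
ORDER BY AVG(assists)

All groups:
  Soccer: 1.00
  Rugby: 2.00
  Basketball: 4.50
  Baseball: 6.50
  Tennis: 6.50
  Football: 9.00

Highest: Football (9.00)
Lowest: Soccer (1.00)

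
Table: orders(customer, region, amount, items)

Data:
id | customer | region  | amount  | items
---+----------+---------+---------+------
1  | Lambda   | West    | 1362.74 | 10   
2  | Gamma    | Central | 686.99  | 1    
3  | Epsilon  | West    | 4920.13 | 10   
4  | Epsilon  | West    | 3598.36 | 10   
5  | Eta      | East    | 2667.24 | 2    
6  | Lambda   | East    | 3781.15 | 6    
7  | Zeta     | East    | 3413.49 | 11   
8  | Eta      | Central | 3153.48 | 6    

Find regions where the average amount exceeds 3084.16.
SELECT region, AVG(amount)
FROM orders
GROUP BY region
HAVING AVG(amount) > 3084.16

Result:
  East: avg=3287.29
  West: avg=3293.74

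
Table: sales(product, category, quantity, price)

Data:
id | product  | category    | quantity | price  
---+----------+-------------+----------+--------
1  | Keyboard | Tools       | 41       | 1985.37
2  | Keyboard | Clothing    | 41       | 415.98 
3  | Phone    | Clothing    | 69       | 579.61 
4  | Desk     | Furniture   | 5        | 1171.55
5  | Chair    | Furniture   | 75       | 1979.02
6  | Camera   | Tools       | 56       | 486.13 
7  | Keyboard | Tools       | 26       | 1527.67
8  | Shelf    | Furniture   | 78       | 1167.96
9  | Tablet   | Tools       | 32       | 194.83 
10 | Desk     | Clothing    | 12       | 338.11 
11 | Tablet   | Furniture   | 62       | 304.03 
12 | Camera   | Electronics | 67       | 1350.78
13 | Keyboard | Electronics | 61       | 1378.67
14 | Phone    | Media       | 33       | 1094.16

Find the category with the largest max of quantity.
SELECT category, MAX(quantity) as val
FROM sales
GROUP BY category
ORDER BY val DESC
LIMIT 1

Result: Furniture with max(quantity) = 78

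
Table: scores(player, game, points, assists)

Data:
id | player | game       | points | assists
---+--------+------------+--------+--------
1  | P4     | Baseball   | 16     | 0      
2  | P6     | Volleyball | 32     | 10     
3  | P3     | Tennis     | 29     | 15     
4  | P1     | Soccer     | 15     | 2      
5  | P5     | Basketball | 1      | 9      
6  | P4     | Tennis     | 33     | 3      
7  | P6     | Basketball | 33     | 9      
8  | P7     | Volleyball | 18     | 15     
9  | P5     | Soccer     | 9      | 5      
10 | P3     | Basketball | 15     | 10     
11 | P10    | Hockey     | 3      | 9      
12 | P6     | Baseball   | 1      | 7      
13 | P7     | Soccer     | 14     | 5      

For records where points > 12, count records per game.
SELECT game, COUNT(*)
FROM scores
WHERE points > 12
GROUP BY game

Note: WHERE filters rows before grouping.

Result:
  Baseball: 1
  Basketball: 2
  Soccer: 2
  Tennis: 2
  Volleyball: 2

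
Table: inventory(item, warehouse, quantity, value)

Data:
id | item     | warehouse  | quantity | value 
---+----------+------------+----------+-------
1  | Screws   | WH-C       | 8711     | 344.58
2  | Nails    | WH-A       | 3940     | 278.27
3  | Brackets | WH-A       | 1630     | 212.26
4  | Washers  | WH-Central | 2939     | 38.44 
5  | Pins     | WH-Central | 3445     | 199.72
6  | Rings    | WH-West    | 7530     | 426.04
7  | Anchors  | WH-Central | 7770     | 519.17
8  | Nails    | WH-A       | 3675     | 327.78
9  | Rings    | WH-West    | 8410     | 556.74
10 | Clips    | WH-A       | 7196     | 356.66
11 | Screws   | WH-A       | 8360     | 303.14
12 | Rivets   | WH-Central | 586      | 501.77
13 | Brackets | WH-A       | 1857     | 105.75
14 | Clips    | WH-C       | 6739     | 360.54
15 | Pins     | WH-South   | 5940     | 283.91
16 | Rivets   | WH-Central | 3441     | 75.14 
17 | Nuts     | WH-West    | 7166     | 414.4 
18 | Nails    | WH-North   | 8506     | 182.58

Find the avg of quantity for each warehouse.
SELECT warehouse, AVG(quantity) as result
FROM inventory
GROUP BY warehouse

Result:
  WH-A: 4443.00
  WH-C: 7725.00
  WH-Central: 3636.20
  WH-North: 8506.00
  WH-South: 5940.00
  WH-West: 7702.00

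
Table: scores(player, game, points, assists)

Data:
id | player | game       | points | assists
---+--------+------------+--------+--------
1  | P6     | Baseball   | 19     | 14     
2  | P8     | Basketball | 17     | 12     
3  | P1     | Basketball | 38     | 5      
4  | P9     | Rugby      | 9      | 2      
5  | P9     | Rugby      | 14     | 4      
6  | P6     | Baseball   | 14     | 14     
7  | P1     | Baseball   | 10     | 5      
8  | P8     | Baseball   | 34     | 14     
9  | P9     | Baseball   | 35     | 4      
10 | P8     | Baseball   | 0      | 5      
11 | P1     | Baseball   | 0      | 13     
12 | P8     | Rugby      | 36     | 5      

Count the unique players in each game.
SELECT game, COUNT(DISTINCT player)
FROM scores
GROUP BY game

Result:
  Baseball: 4 distinct
  Basketball: 2 distinct
  Rugby: 2 distinct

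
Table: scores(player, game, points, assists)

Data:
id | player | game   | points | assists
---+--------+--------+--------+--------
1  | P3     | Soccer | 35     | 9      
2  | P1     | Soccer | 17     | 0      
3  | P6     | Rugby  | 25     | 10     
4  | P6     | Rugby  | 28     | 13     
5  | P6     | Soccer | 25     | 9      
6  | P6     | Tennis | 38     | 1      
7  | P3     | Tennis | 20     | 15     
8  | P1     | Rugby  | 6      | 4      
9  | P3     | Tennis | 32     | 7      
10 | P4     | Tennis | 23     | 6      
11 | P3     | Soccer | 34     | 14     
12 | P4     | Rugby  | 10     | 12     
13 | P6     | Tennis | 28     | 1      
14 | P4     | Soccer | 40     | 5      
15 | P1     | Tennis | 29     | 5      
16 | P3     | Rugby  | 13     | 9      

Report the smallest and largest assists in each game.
SELECT game, MIN(assists), MAX(assists)
FROM scores
GROUP BY game

Result:
  Rugby: min=4, max=13
  Soccer: min=0, max=14
  Tennis: min=1, max=15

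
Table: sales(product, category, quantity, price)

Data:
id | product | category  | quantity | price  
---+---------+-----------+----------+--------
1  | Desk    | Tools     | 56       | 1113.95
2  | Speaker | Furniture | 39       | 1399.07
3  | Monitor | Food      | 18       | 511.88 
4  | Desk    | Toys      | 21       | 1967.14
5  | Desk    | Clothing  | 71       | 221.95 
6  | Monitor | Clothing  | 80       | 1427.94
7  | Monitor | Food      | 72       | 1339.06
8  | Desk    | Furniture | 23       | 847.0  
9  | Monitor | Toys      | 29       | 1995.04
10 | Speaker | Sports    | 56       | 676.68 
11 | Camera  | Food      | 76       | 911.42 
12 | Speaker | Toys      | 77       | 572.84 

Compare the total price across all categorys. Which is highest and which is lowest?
SELECT category, SUM(price)
FROM sales
GROUP BY category
ORDER BY SUM(price)

All groups:
  Sports: 676.68
  Tools: 1113.95
  Clothing: 1649.89
  Furniture: 2246.07
  Food: 2762.36
  Toys: 4535.02

Highest: Toys (4535.02)
Lowest: Sports (676.68)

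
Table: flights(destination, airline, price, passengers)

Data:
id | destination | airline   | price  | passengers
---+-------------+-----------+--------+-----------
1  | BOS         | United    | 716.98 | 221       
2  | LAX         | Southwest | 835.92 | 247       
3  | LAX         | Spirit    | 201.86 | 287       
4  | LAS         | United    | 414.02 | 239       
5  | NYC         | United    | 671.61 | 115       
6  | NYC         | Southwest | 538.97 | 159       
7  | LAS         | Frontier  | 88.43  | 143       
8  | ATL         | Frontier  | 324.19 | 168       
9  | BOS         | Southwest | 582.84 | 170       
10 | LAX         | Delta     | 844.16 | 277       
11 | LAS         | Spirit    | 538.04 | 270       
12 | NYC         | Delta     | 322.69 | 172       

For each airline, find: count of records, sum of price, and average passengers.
SELECT airline,
       COUNT(*) as cnt,
       SUM(price) as total_price,
       AVG(passengers) as avg_passengers
FROM flights
GROUP BY airline

Result:
  Delta: 2 records, 1166.85 total price, 224.50 avg passengers
  Frontier: 2 records, 412.62 total price, 155.50 avg passengers
  Southwest: 3 records, 1957.73 total price, 192.00 avg passengers
  Spirit: 2 records, 739.90 total price, 278.50 avg passengers
  United: 3 records, 1802.61 total price, 191.67 avg passengers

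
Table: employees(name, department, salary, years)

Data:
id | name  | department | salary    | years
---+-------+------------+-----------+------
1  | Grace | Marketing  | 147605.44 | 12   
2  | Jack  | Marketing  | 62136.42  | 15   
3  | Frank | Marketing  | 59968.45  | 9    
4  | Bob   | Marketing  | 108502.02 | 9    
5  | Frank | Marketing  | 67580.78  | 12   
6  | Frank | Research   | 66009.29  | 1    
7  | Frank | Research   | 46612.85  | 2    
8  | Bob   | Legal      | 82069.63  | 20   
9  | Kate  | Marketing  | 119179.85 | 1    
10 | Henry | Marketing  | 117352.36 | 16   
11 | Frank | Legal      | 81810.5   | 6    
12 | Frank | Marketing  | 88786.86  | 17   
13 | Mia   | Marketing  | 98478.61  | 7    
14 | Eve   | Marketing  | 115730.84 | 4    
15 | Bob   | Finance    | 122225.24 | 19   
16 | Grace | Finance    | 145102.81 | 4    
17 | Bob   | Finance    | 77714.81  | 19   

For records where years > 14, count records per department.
SELECT department, COUNT(*)
FROM employees
WHERE years > 14
GROUP BY department

Note: WHERE filters rows before grouping.

Result:
  Finance: 2
  Legal: 1
  Marketing: 3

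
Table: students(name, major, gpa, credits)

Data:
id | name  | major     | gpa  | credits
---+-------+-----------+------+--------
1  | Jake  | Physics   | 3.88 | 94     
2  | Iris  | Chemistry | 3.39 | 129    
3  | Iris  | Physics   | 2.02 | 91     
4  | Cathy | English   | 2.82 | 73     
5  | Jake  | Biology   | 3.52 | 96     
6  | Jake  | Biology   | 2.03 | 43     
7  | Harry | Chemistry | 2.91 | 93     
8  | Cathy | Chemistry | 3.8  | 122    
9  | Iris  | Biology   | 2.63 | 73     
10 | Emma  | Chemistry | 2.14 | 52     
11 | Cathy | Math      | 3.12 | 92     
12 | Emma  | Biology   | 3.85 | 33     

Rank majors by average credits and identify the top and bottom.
SELECT major, AVG(credits)
FROM students
GROUP BY major
ORDER BY AVG(credits)

All groups:
  Biology: 61.25
  English: 73.00
  Math: 92.00
  Physics: 92.50
  Chemistry: 99.00

Highest: Chemistry (99.00)
Lowest: Biology (61.25)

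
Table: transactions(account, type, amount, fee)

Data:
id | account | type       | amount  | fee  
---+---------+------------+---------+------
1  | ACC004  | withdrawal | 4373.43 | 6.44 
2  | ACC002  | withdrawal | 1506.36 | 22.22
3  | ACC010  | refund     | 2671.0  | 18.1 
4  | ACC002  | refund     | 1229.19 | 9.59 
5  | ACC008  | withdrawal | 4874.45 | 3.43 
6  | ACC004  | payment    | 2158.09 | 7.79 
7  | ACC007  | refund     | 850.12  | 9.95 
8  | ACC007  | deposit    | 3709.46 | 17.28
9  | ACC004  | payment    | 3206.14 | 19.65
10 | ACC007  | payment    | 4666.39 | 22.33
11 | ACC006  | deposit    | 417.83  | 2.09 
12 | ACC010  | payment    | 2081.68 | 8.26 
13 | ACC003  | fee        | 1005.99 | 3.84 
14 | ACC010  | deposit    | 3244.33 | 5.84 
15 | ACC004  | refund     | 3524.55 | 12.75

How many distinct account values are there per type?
SELECT type, COUNT(DISTINCT account)
FROM transactions
GROUP BY type

Result:
  deposit: 3 distinct
  fee: 1 distinct
  payment: 3 distinct
  refund: 4 distinct
  withdrawal: 3 distinct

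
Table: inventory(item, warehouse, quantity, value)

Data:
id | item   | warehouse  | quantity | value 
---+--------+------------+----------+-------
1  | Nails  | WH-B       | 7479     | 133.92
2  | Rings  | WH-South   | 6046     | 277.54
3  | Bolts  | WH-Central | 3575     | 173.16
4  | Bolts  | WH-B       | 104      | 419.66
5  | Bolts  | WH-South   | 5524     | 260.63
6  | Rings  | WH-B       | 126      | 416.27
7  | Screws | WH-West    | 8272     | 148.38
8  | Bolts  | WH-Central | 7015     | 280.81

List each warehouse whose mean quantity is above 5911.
SELECT warehouse, AVG(quantity)
FROM inventory
GROUP BY warehouse
HAVING AVG(quantity) > 5911

Result:
  WH-West: avg=8272.00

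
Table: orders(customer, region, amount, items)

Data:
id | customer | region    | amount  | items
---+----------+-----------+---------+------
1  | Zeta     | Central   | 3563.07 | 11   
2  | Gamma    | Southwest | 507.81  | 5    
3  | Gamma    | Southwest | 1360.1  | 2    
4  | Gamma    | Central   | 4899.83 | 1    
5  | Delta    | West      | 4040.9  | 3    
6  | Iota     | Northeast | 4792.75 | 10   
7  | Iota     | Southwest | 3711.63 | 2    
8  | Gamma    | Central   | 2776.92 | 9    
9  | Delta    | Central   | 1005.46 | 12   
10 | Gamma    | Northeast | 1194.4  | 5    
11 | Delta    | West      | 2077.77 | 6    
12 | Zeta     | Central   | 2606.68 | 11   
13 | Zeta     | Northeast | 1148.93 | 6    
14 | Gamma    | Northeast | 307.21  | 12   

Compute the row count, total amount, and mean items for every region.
SELECT region,
       COUNT(*) as cnt,
       SUM(amount) as total_amount,
       AVG(items) as avg_items
FROM orders
GROUP BY region

Result:
  Central: 5 records, 14851.96 total amount, 8.80 avg items
  Northeast: 4 records, 7443.29 total amount, 8.25 avg items
  Southwest: 3 records, 5579.54 total amount, 3.00 avg items
  West: 2 records, 6118.67 total amount, 4.50 avg items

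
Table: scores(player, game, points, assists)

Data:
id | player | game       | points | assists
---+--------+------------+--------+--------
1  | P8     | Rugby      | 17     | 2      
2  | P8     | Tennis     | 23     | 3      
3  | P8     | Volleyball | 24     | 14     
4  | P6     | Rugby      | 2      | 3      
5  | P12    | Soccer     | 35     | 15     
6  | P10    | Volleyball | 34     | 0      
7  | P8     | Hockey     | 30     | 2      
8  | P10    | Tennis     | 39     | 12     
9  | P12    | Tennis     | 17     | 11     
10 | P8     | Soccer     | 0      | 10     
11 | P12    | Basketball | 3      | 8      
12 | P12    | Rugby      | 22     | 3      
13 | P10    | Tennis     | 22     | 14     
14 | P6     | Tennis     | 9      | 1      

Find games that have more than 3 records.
SELECT game, COUNT(*) as cnt
FROM scores
GROUP BY game
HAVING COUNT(*) > 3

Result:
  Tennis: 5

Note: HAVING filters groups after aggregation, WHERE filters rows before.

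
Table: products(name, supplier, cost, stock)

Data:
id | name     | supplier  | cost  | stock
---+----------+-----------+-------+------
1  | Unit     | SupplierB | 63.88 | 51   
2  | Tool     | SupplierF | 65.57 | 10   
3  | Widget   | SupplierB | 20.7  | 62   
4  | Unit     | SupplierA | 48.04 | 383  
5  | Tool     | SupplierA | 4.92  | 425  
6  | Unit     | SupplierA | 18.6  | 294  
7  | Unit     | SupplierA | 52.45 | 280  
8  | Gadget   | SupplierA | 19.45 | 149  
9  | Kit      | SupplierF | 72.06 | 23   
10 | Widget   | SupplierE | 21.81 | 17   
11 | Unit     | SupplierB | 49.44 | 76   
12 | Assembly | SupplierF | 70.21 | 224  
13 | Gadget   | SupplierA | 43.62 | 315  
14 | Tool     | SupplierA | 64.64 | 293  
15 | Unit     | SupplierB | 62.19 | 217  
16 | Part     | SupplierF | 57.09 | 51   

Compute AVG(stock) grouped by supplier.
SELECT supplier, AVG(stock) as result
FROM products
GROUP BY supplier

Result:
  SupplierA: 305.57
  SupplierB: 101.50
  SupplierE: 17.00
  SupplierF: 77.00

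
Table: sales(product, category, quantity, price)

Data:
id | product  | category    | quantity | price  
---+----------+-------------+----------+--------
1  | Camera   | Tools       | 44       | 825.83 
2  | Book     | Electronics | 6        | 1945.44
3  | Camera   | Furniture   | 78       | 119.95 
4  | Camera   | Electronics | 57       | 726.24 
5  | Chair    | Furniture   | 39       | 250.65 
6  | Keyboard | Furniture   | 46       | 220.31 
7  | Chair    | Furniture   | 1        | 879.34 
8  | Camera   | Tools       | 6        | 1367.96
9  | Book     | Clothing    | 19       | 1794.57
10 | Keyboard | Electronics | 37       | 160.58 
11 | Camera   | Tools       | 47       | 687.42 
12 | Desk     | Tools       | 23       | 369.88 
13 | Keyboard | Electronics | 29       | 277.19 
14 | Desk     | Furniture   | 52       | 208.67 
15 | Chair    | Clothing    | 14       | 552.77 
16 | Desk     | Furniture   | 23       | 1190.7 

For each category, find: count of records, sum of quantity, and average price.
SELECT category,
       COUNT(*) as cnt,
       SUM(quantity) as total_quantity,
       AVG(price) as avg_price
FROM sales
GROUP BY category

Result:
  Clothing: 2 records, 33 total quantity, 1173.67 avg price
  Electronics: 4 records, 129 total quantity, 777.36 avg price
  Furniture: 6 records, 239 total quantity, 478.27 avg price
  Tools: 4 records, 120 total quantity, 812.77 avg price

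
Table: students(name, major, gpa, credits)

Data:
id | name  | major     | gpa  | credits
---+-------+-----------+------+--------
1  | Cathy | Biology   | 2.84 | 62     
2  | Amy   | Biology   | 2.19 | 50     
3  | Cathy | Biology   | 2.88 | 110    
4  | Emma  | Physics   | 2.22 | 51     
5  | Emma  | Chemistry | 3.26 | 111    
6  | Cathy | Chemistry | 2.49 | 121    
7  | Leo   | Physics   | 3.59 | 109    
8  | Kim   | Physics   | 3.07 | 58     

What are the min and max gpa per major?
SELECT major, MIN(gpa), MAX(gpa)
FROM students
GROUP BY major

Result:
  Biology: min=2.19, max=2.88
  Chemistry: min=2.49, max=3.26
  Physics: min=2.22, max=3.59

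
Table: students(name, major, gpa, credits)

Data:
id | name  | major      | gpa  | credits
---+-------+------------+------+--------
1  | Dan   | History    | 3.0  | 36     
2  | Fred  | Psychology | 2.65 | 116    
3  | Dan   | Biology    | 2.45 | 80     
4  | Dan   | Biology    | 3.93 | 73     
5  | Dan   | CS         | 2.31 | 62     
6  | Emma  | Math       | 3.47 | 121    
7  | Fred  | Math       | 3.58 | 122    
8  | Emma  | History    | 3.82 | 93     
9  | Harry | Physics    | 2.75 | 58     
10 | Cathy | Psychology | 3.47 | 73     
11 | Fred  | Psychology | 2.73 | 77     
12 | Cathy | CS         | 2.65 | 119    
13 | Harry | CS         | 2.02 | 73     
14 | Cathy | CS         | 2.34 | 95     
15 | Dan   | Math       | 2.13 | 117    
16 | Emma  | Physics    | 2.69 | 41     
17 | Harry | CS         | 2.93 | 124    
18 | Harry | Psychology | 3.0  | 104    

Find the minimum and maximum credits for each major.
SELECT major, MIN(credits), MAX(credits)
FROM students
GROUP BY major

Result:
  Biology: min=73, max=80
  CS: min=62, max=124
  History: min=36, max=93
  Math: min=117, max=122
  Physics: min=41, max=58
  Psychology: min=73, max=116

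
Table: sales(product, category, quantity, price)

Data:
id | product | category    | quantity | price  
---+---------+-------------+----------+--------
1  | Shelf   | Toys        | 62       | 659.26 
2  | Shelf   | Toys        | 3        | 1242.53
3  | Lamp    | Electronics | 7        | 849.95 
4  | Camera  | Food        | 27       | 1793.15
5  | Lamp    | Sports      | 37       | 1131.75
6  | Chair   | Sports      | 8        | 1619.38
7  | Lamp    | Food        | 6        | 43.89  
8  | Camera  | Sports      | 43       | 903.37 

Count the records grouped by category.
SELECT category, COUNT(*) as count
FROM sales
GROUP BY category

Result:
  Electronics: 1
  Food: 2
  Sports: 3
  Toys: 2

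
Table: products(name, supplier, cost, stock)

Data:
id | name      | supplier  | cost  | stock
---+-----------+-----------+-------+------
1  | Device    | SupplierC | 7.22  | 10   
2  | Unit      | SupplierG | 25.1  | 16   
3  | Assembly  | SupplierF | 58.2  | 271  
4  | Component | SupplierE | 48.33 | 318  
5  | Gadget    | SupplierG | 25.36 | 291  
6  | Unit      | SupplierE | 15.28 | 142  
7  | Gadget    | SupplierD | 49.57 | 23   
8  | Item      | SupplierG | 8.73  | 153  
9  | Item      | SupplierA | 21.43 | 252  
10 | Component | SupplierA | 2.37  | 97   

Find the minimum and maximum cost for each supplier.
SELECT supplier, MIN(cost), MAX(cost)
FROM products
GROUP BY supplier

Result:
  SupplierA: min=2.37, max=21.43
  SupplierC: min=7.22, max=7.22
  SupplierD: min=49.57, max=49.57
  SupplierE: min=15.28, max=48.33
  SupplierF: min=58.20, max=58.20
  SupplierG: min=8.73, max=25.36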